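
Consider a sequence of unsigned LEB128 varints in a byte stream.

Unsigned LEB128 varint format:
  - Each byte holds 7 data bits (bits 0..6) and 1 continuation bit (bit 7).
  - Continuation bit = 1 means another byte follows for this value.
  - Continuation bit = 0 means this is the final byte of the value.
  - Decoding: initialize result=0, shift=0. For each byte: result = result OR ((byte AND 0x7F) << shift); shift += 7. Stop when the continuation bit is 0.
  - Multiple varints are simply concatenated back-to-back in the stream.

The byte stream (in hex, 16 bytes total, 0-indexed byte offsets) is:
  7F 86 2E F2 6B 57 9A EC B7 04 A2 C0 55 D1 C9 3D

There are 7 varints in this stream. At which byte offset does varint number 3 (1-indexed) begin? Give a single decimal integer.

  byte[0]=0x7F cont=0 payload=0x7F=127: acc |= 127<<0 -> acc=127 shift=7 [end]
Varint 1: bytes[0:1] = 7F -> value 127 (1 byte(s))
  byte[1]=0x86 cont=1 payload=0x06=6: acc |= 6<<0 -> acc=6 shift=7
  byte[2]=0x2E cont=0 payload=0x2E=46: acc |= 46<<7 -> acc=5894 shift=14 [end]
Varint 2: bytes[1:3] = 86 2E -> value 5894 (2 byte(s))
  byte[3]=0xF2 cont=1 payload=0x72=114: acc |= 114<<0 -> acc=114 shift=7
  byte[4]=0x6B cont=0 payload=0x6B=107: acc |= 107<<7 -> acc=13810 shift=14 [end]
Varint 3: bytes[3:5] = F2 6B -> value 13810 (2 byte(s))
  byte[5]=0x57 cont=0 payload=0x57=87: acc |= 87<<0 -> acc=87 shift=7 [end]
Varint 4: bytes[5:6] = 57 -> value 87 (1 byte(s))
  byte[6]=0x9A cont=1 payload=0x1A=26: acc |= 26<<0 -> acc=26 shift=7
  byte[7]=0xEC cont=1 payload=0x6C=108: acc |= 108<<7 -> acc=13850 shift=14
  byte[8]=0xB7 cont=1 payload=0x37=55: acc |= 55<<14 -> acc=914970 shift=21
  byte[9]=0x04 cont=0 payload=0x04=4: acc |= 4<<21 -> acc=9303578 shift=28 [end]
Varint 5: bytes[6:10] = 9A EC B7 04 -> value 9303578 (4 byte(s))
  byte[10]=0xA2 cont=1 payload=0x22=34: acc |= 34<<0 -> acc=34 shift=7
  byte[11]=0xC0 cont=1 payload=0x40=64: acc |= 64<<7 -> acc=8226 shift=14
  byte[12]=0x55 cont=0 payload=0x55=85: acc |= 85<<14 -> acc=1400866 shift=21 [end]
Varint 6: bytes[10:13] = A2 C0 55 -> value 1400866 (3 byte(s))
  byte[13]=0xD1 cont=1 payload=0x51=81: acc |= 81<<0 -> acc=81 shift=7
  byte[14]=0xC9 cont=1 payload=0x49=73: acc |= 73<<7 -> acc=9425 shift=14
  byte[15]=0x3D cont=0 payload=0x3D=61: acc |= 61<<14 -> acc=1008849 shift=21 [end]
Varint 7: bytes[13:16] = D1 C9 3D -> value 1008849 (3 byte(s))

Answer: 3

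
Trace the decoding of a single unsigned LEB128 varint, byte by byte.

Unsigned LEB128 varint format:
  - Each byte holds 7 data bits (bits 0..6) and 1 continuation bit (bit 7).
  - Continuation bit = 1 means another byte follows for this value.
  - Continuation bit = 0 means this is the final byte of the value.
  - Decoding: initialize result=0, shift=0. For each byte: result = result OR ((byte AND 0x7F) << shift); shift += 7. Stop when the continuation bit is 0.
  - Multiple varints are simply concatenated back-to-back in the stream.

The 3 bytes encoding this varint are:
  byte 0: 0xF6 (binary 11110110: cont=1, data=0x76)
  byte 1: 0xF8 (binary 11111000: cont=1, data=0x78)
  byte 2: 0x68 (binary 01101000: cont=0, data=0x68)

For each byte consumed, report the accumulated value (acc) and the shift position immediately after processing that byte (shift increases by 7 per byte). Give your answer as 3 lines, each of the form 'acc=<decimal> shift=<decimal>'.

byte 0=0xF6: payload=0x76=118, contrib = 118<<0 = 118; acc -> 118, shift -> 7
byte 1=0xF8: payload=0x78=120, contrib = 120<<7 = 15360; acc -> 15478, shift -> 14
byte 2=0x68: payload=0x68=104, contrib = 104<<14 = 1703936; acc -> 1719414, shift -> 21

Answer: acc=118 shift=7
acc=15478 shift=14
acc=1719414 shift=21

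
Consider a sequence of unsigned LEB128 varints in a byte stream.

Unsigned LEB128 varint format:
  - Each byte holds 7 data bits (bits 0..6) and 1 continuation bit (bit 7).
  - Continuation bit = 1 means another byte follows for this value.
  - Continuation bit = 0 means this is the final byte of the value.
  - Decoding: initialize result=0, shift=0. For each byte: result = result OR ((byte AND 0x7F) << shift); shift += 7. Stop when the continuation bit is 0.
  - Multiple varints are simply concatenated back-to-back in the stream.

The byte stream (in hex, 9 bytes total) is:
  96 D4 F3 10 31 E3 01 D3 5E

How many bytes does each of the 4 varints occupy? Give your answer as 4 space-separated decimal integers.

Answer: 4 1 2 2

Derivation:
  byte[0]=0x96 cont=1 payload=0x16=22: acc |= 22<<0 -> acc=22 shift=7
  byte[1]=0xD4 cont=1 payload=0x54=84: acc |= 84<<7 -> acc=10774 shift=14
  byte[2]=0xF3 cont=1 payload=0x73=115: acc |= 115<<14 -> acc=1894934 shift=21
  byte[3]=0x10 cont=0 payload=0x10=16: acc |= 16<<21 -> acc=35449366 shift=28 [end]
Varint 1: bytes[0:4] = 96 D4 F3 10 -> value 35449366 (4 byte(s))
  byte[4]=0x31 cont=0 payload=0x31=49: acc |= 49<<0 -> acc=49 shift=7 [end]
Varint 2: bytes[4:5] = 31 -> value 49 (1 byte(s))
  byte[5]=0xE3 cont=1 payload=0x63=99: acc |= 99<<0 -> acc=99 shift=7
  byte[6]=0x01 cont=0 payload=0x01=1: acc |= 1<<7 -> acc=227 shift=14 [end]
Varint 3: bytes[5:7] = E3 01 -> value 227 (2 byte(s))
  byte[7]=0xD3 cont=1 payload=0x53=83: acc |= 83<<0 -> acc=83 shift=7
  byte[8]=0x5E cont=0 payload=0x5E=94: acc |= 94<<7 -> acc=12115 shift=14 [end]
Varint 4: bytes[7:9] = D3 5E -> value 12115 (2 byte(s))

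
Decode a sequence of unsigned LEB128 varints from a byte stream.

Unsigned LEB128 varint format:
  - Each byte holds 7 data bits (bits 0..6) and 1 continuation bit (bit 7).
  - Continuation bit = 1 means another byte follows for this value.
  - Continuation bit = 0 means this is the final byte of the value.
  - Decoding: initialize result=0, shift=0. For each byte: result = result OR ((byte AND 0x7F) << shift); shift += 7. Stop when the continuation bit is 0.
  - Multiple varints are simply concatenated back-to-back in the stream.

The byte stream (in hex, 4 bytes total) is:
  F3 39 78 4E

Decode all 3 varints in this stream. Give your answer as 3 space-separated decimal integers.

  byte[0]=0xF3 cont=1 payload=0x73=115: acc |= 115<<0 -> acc=115 shift=7
  byte[1]=0x39 cont=0 payload=0x39=57: acc |= 57<<7 -> acc=7411 shift=14 [end]
Varint 1: bytes[0:2] = F3 39 -> value 7411 (2 byte(s))
  byte[2]=0x78 cont=0 payload=0x78=120: acc |= 120<<0 -> acc=120 shift=7 [end]
Varint 2: bytes[2:3] = 78 -> value 120 (1 byte(s))
  byte[3]=0x4E cont=0 payload=0x4E=78: acc |= 78<<0 -> acc=78 shift=7 [end]
Varint 3: bytes[3:4] = 4E -> value 78 (1 byte(s))

Answer: 7411 120 78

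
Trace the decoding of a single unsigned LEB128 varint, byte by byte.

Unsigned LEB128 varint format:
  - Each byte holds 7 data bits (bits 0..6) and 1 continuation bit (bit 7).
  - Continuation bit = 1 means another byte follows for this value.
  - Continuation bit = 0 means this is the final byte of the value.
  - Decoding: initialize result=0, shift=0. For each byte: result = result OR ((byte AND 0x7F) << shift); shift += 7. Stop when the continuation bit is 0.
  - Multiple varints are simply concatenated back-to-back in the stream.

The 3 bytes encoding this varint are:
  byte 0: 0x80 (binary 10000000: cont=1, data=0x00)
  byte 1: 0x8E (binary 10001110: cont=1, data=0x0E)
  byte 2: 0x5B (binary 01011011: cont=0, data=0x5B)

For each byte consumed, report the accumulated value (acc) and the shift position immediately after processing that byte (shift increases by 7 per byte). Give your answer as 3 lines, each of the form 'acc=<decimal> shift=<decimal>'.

Answer: acc=0 shift=7
acc=1792 shift=14
acc=1492736 shift=21

Derivation:
byte 0=0x80: payload=0x00=0, contrib = 0<<0 = 0; acc -> 0, shift -> 7
byte 1=0x8E: payload=0x0E=14, contrib = 14<<7 = 1792; acc -> 1792, shift -> 14
byte 2=0x5B: payload=0x5B=91, contrib = 91<<14 = 1490944; acc -> 1492736, shift -> 21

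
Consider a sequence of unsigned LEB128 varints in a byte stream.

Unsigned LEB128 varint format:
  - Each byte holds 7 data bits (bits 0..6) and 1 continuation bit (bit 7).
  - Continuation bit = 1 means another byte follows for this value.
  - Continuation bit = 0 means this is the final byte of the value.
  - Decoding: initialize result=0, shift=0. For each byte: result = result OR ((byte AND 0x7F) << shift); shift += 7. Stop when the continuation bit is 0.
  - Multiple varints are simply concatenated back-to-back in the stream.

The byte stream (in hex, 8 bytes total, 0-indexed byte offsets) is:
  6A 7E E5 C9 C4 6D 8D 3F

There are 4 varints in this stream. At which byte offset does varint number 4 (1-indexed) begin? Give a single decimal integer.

Answer: 6

Derivation:
  byte[0]=0x6A cont=0 payload=0x6A=106: acc |= 106<<0 -> acc=106 shift=7 [end]
Varint 1: bytes[0:1] = 6A -> value 106 (1 byte(s))
  byte[1]=0x7E cont=0 payload=0x7E=126: acc |= 126<<0 -> acc=126 shift=7 [end]
Varint 2: bytes[1:2] = 7E -> value 126 (1 byte(s))
  byte[2]=0xE5 cont=1 payload=0x65=101: acc |= 101<<0 -> acc=101 shift=7
  byte[3]=0xC9 cont=1 payload=0x49=73: acc |= 73<<7 -> acc=9445 shift=14
  byte[4]=0xC4 cont=1 payload=0x44=68: acc |= 68<<14 -> acc=1123557 shift=21
  byte[5]=0x6D cont=0 payload=0x6D=109: acc |= 109<<21 -> acc=229713125 shift=28 [end]
Varint 3: bytes[2:6] = E5 C9 C4 6D -> value 229713125 (4 byte(s))
  byte[6]=0x8D cont=1 payload=0x0D=13: acc |= 13<<0 -> acc=13 shift=7
  byte[7]=0x3F cont=0 payload=0x3F=63: acc |= 63<<7 -> acc=8077 shift=14 [end]
Varint 4: bytes[6:8] = 8D 3F -> value 8077 (2 byte(s))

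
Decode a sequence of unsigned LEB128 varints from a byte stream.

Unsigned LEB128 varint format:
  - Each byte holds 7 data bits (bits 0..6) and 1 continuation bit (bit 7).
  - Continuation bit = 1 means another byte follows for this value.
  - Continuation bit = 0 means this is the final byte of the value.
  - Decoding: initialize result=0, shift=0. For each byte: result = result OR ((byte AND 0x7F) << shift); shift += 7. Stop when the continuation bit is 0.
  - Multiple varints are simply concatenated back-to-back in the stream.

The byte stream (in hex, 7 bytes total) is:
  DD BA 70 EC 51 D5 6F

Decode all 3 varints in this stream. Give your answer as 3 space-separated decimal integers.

Answer: 1842525 10476 14293

Derivation:
  byte[0]=0xDD cont=1 payload=0x5D=93: acc |= 93<<0 -> acc=93 shift=7
  byte[1]=0xBA cont=1 payload=0x3A=58: acc |= 58<<7 -> acc=7517 shift=14
  byte[2]=0x70 cont=0 payload=0x70=112: acc |= 112<<14 -> acc=1842525 shift=21 [end]
Varint 1: bytes[0:3] = DD BA 70 -> value 1842525 (3 byte(s))
  byte[3]=0xEC cont=1 payload=0x6C=108: acc |= 108<<0 -> acc=108 shift=7
  byte[4]=0x51 cont=0 payload=0x51=81: acc |= 81<<7 -> acc=10476 shift=14 [end]
Varint 2: bytes[3:5] = EC 51 -> value 10476 (2 byte(s))
  byte[5]=0xD5 cont=1 payload=0x55=85: acc |= 85<<0 -> acc=85 shift=7
  byte[6]=0x6F cont=0 payload=0x6F=111: acc |= 111<<7 -> acc=14293 shift=14 [end]
Varint 3: bytes[5:7] = D5 6F -> value 14293 (2 byte(s))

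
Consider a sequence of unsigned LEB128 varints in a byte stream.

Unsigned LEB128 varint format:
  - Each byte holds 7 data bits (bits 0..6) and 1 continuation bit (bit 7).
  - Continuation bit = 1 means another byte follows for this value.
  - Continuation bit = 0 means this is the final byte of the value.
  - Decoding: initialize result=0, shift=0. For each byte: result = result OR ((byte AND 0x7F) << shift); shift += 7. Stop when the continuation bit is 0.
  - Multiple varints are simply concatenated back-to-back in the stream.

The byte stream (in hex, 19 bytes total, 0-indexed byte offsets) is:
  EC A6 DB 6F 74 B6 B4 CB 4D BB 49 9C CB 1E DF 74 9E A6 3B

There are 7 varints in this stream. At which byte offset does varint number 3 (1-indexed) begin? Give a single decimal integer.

  byte[0]=0xEC cont=1 payload=0x6C=108: acc |= 108<<0 -> acc=108 shift=7
  byte[1]=0xA6 cont=1 payload=0x26=38: acc |= 38<<7 -> acc=4972 shift=14
  byte[2]=0xDB cont=1 payload=0x5B=91: acc |= 91<<14 -> acc=1495916 shift=21
  byte[3]=0x6F cont=0 payload=0x6F=111: acc |= 111<<21 -> acc=234279788 shift=28 [end]
Varint 1: bytes[0:4] = EC A6 DB 6F -> value 234279788 (4 byte(s))
  byte[4]=0x74 cont=0 payload=0x74=116: acc |= 116<<0 -> acc=116 shift=7 [end]
Varint 2: bytes[4:5] = 74 -> value 116 (1 byte(s))
  byte[5]=0xB6 cont=1 payload=0x36=54: acc |= 54<<0 -> acc=54 shift=7
  byte[6]=0xB4 cont=1 payload=0x34=52: acc |= 52<<7 -> acc=6710 shift=14
  byte[7]=0xCB cont=1 payload=0x4B=75: acc |= 75<<14 -> acc=1235510 shift=21
  byte[8]=0x4D cont=0 payload=0x4D=77: acc |= 77<<21 -> acc=162716214 shift=28 [end]
Varint 3: bytes[5:9] = B6 B4 CB 4D -> value 162716214 (4 byte(s))
  byte[9]=0xBB cont=1 payload=0x3B=59: acc |= 59<<0 -> acc=59 shift=7
  byte[10]=0x49 cont=0 payload=0x49=73: acc |= 73<<7 -> acc=9403 shift=14 [end]
Varint 4: bytes[9:11] = BB 49 -> value 9403 (2 byte(s))
  byte[11]=0x9C cont=1 payload=0x1C=28: acc |= 28<<0 -> acc=28 shift=7
  byte[12]=0xCB cont=1 payload=0x4B=75: acc |= 75<<7 -> acc=9628 shift=14
  byte[13]=0x1E cont=0 payload=0x1E=30: acc |= 30<<14 -> acc=501148 shift=21 [end]
Varint 5: bytes[11:14] = 9C CB 1E -> value 501148 (3 byte(s))
  byte[14]=0xDF cont=1 payload=0x5F=95: acc |= 95<<0 -> acc=95 shift=7
  byte[15]=0x74 cont=0 payload=0x74=116: acc |= 116<<7 -> acc=14943 shift=14 [end]
Varint 6: bytes[14:16] = DF 74 -> value 14943 (2 byte(s))
  byte[16]=0x9E cont=1 payload=0x1E=30: acc |= 30<<0 -> acc=30 shift=7
  byte[17]=0xA6 cont=1 payload=0x26=38: acc |= 38<<7 -> acc=4894 shift=14
  byte[18]=0x3B cont=0 payload=0x3B=59: acc |= 59<<14 -> acc=971550 shift=21 [end]
Varint 7: bytes[16:19] = 9E A6 3B -> value 971550 (3 byte(s))

Answer: 5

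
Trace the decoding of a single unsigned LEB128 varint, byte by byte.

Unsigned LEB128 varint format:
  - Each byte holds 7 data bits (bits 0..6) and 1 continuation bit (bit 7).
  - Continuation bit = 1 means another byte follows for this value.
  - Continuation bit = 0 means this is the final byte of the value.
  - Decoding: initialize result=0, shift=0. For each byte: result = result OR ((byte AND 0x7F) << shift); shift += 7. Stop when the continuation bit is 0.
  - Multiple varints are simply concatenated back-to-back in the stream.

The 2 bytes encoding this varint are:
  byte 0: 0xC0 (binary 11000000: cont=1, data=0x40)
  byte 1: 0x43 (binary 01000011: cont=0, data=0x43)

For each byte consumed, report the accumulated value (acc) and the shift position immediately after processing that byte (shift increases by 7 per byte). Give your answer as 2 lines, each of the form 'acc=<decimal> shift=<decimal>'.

byte 0=0xC0: payload=0x40=64, contrib = 64<<0 = 64; acc -> 64, shift -> 7
byte 1=0x43: payload=0x43=67, contrib = 67<<7 = 8576; acc -> 8640, shift -> 14

Answer: acc=64 shift=7
acc=8640 shift=14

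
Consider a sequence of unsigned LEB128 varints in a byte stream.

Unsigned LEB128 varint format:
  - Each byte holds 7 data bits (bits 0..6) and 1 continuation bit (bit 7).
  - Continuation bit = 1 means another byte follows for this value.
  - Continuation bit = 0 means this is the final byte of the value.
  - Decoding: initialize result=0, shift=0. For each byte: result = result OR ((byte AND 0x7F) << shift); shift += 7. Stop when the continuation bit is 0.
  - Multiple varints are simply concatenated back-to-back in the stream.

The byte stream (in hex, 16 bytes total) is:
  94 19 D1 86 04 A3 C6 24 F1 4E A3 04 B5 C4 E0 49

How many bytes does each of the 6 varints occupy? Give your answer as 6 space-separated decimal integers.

Answer: 2 3 3 2 2 4

Derivation:
  byte[0]=0x94 cont=1 payload=0x14=20: acc |= 20<<0 -> acc=20 shift=7
  byte[1]=0x19 cont=0 payload=0x19=25: acc |= 25<<7 -> acc=3220 shift=14 [end]
Varint 1: bytes[0:2] = 94 19 -> value 3220 (2 byte(s))
  byte[2]=0xD1 cont=1 payload=0x51=81: acc |= 81<<0 -> acc=81 shift=7
  byte[3]=0x86 cont=1 payload=0x06=6: acc |= 6<<7 -> acc=849 shift=14
  byte[4]=0x04 cont=0 payload=0x04=4: acc |= 4<<14 -> acc=66385 shift=21 [end]
Varint 2: bytes[2:5] = D1 86 04 -> value 66385 (3 byte(s))
  byte[5]=0xA3 cont=1 payload=0x23=35: acc |= 35<<0 -> acc=35 shift=7
  byte[6]=0xC6 cont=1 payload=0x46=70: acc |= 70<<7 -> acc=8995 shift=14
  byte[7]=0x24 cont=0 payload=0x24=36: acc |= 36<<14 -> acc=598819 shift=21 [end]
Varint 3: bytes[5:8] = A3 C6 24 -> value 598819 (3 byte(s))
  byte[8]=0xF1 cont=1 payload=0x71=113: acc |= 113<<0 -> acc=113 shift=7
  byte[9]=0x4E cont=0 payload=0x4E=78: acc |= 78<<7 -> acc=10097 shift=14 [end]
Varint 4: bytes[8:10] = F1 4E -> value 10097 (2 byte(s))
  byte[10]=0xA3 cont=1 payload=0x23=35: acc |= 35<<0 -> acc=35 shift=7
  byte[11]=0x04 cont=0 payload=0x04=4: acc |= 4<<7 -> acc=547 shift=14 [end]
Varint 5: bytes[10:12] = A3 04 -> value 547 (2 byte(s))
  byte[12]=0xB5 cont=1 payload=0x35=53: acc |= 53<<0 -> acc=53 shift=7
  byte[13]=0xC4 cont=1 payload=0x44=68: acc |= 68<<7 -> acc=8757 shift=14
  byte[14]=0xE0 cont=1 payload=0x60=96: acc |= 96<<14 -> acc=1581621 shift=21
  byte[15]=0x49 cont=0 payload=0x49=73: acc |= 73<<21 -> acc=154673717 shift=28 [end]
Varint 6: bytes[12:16] = B5 C4 E0 49 -> value 154673717 (4 byte(s))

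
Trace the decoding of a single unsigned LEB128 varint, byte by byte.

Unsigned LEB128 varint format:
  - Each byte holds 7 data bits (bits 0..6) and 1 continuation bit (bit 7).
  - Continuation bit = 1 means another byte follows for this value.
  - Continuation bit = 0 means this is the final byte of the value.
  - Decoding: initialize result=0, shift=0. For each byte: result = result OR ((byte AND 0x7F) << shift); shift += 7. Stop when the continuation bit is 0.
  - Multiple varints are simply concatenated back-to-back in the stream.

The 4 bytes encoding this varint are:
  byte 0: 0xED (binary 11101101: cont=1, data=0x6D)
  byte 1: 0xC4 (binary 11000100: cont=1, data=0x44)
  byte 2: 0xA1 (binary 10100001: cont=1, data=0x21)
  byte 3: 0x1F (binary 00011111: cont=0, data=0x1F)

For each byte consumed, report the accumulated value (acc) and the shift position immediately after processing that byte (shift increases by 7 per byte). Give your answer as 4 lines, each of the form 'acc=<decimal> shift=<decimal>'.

byte 0=0xED: payload=0x6D=109, contrib = 109<<0 = 109; acc -> 109, shift -> 7
byte 1=0xC4: payload=0x44=68, contrib = 68<<7 = 8704; acc -> 8813, shift -> 14
byte 2=0xA1: payload=0x21=33, contrib = 33<<14 = 540672; acc -> 549485, shift -> 21
byte 3=0x1F: payload=0x1F=31, contrib = 31<<21 = 65011712; acc -> 65561197, shift -> 28

Answer: acc=109 shift=7
acc=8813 shift=14
acc=549485 shift=21
acc=65561197 shift=28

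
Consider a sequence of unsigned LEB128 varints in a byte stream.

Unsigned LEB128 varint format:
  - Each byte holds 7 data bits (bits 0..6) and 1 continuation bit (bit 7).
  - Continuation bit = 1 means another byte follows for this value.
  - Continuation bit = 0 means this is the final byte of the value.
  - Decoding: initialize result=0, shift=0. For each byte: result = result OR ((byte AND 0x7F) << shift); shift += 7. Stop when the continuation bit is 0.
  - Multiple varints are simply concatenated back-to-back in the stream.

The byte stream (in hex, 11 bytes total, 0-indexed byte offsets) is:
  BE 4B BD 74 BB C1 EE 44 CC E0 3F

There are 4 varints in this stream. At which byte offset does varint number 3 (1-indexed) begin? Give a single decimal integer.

Answer: 4

Derivation:
  byte[0]=0xBE cont=1 payload=0x3E=62: acc |= 62<<0 -> acc=62 shift=7
  byte[1]=0x4B cont=0 payload=0x4B=75: acc |= 75<<7 -> acc=9662 shift=14 [end]
Varint 1: bytes[0:2] = BE 4B -> value 9662 (2 byte(s))
  byte[2]=0xBD cont=1 payload=0x3D=61: acc |= 61<<0 -> acc=61 shift=7
  byte[3]=0x74 cont=0 payload=0x74=116: acc |= 116<<7 -> acc=14909 shift=14 [end]
Varint 2: bytes[2:4] = BD 74 -> value 14909 (2 byte(s))
  byte[4]=0xBB cont=1 payload=0x3B=59: acc |= 59<<0 -> acc=59 shift=7
  byte[5]=0xC1 cont=1 payload=0x41=65: acc |= 65<<7 -> acc=8379 shift=14
  byte[6]=0xEE cont=1 payload=0x6E=110: acc |= 110<<14 -> acc=1810619 shift=21
  byte[7]=0x44 cont=0 payload=0x44=68: acc |= 68<<21 -> acc=144416955 shift=28 [end]
Varint 3: bytes[4:8] = BB C1 EE 44 -> value 144416955 (4 byte(s))
  byte[8]=0xCC cont=1 payload=0x4C=76: acc |= 76<<0 -> acc=76 shift=7
  byte[9]=0xE0 cont=1 payload=0x60=96: acc |= 96<<7 -> acc=12364 shift=14
  byte[10]=0x3F cont=0 payload=0x3F=63: acc |= 63<<14 -> acc=1044556 shift=21 [end]
Varint 4: bytes[8:11] = CC E0 3F -> value 1044556 (3 byte(s))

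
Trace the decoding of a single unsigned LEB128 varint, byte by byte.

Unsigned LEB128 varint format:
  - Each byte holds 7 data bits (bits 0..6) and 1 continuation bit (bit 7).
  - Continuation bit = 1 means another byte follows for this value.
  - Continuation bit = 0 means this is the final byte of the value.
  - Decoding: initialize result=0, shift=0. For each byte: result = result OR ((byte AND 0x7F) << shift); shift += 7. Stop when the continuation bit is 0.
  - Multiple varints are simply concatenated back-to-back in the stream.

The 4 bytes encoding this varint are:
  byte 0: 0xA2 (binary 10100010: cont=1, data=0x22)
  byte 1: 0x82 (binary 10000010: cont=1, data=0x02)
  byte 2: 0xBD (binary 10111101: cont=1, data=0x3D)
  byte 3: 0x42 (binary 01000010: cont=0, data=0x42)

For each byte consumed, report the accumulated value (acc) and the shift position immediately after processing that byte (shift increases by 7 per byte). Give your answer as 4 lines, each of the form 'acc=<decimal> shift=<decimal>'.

byte 0=0xA2: payload=0x22=34, contrib = 34<<0 = 34; acc -> 34, shift -> 7
byte 1=0x82: payload=0x02=2, contrib = 2<<7 = 256; acc -> 290, shift -> 14
byte 2=0xBD: payload=0x3D=61, contrib = 61<<14 = 999424; acc -> 999714, shift -> 21
byte 3=0x42: payload=0x42=66, contrib = 66<<21 = 138412032; acc -> 139411746, shift -> 28

Answer: acc=34 shift=7
acc=290 shift=14
acc=999714 shift=21
acc=139411746 shift=28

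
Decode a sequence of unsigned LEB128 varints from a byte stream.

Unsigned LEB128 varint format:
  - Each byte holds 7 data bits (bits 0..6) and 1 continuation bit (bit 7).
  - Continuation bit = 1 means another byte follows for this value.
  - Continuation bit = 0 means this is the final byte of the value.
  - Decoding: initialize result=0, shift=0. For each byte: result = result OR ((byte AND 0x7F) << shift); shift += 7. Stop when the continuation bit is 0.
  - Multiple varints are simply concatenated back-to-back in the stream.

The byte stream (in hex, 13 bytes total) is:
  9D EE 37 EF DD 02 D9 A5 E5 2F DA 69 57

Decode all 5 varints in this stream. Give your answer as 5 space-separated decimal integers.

Answer: 915229 44783 100225753 13530 87

Derivation:
  byte[0]=0x9D cont=1 payload=0x1D=29: acc |= 29<<0 -> acc=29 shift=7
  byte[1]=0xEE cont=1 payload=0x6E=110: acc |= 110<<7 -> acc=14109 shift=14
  byte[2]=0x37 cont=0 payload=0x37=55: acc |= 55<<14 -> acc=915229 shift=21 [end]
Varint 1: bytes[0:3] = 9D EE 37 -> value 915229 (3 byte(s))
  byte[3]=0xEF cont=1 payload=0x6F=111: acc |= 111<<0 -> acc=111 shift=7
  byte[4]=0xDD cont=1 payload=0x5D=93: acc |= 93<<7 -> acc=12015 shift=14
  byte[5]=0x02 cont=0 payload=0x02=2: acc |= 2<<14 -> acc=44783 shift=21 [end]
Varint 2: bytes[3:6] = EF DD 02 -> value 44783 (3 byte(s))
  byte[6]=0xD9 cont=1 payload=0x59=89: acc |= 89<<0 -> acc=89 shift=7
  byte[7]=0xA5 cont=1 payload=0x25=37: acc |= 37<<7 -> acc=4825 shift=14
  byte[8]=0xE5 cont=1 payload=0x65=101: acc |= 101<<14 -> acc=1659609 shift=21
  byte[9]=0x2F cont=0 payload=0x2F=47: acc |= 47<<21 -> acc=100225753 shift=28 [end]
Varint 3: bytes[6:10] = D9 A5 E5 2F -> value 100225753 (4 byte(s))
  byte[10]=0xDA cont=1 payload=0x5A=90: acc |= 90<<0 -> acc=90 shift=7
  byte[11]=0x69 cont=0 payload=0x69=105: acc |= 105<<7 -> acc=13530 shift=14 [end]
Varint 4: bytes[10:12] = DA 69 -> value 13530 (2 byte(s))
  byte[12]=0x57 cont=0 payload=0x57=87: acc |= 87<<0 -> acc=87 shift=7 [end]
Varint 5: bytes[12:13] = 57 -> value 87 (1 byte(s))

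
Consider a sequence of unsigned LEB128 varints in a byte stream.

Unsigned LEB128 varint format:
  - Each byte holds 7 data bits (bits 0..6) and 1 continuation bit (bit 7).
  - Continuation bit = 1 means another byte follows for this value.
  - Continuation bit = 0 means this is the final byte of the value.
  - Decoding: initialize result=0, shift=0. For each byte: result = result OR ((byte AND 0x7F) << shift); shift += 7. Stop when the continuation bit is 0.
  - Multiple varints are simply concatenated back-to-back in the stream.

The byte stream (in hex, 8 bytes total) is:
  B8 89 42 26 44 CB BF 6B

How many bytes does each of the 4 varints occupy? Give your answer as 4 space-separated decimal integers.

Answer: 3 1 1 3

Derivation:
  byte[0]=0xB8 cont=1 payload=0x38=56: acc |= 56<<0 -> acc=56 shift=7
  byte[1]=0x89 cont=1 payload=0x09=9: acc |= 9<<7 -> acc=1208 shift=14
  byte[2]=0x42 cont=0 payload=0x42=66: acc |= 66<<14 -> acc=1082552 shift=21 [end]
Varint 1: bytes[0:3] = B8 89 42 -> value 1082552 (3 byte(s))
  byte[3]=0x26 cont=0 payload=0x26=38: acc |= 38<<0 -> acc=38 shift=7 [end]
Varint 2: bytes[3:4] = 26 -> value 38 (1 byte(s))
  byte[4]=0x44 cont=0 payload=0x44=68: acc |= 68<<0 -> acc=68 shift=7 [end]
Varint 3: bytes[4:5] = 44 -> value 68 (1 byte(s))
  byte[5]=0xCB cont=1 payload=0x4B=75: acc |= 75<<0 -> acc=75 shift=7
  byte[6]=0xBF cont=1 payload=0x3F=63: acc |= 63<<7 -> acc=8139 shift=14
  byte[7]=0x6B cont=0 payload=0x6B=107: acc |= 107<<14 -> acc=1761227 shift=21 [end]
Varint 4: bytes[5:8] = CB BF 6B -> value 1761227 (3 byte(s))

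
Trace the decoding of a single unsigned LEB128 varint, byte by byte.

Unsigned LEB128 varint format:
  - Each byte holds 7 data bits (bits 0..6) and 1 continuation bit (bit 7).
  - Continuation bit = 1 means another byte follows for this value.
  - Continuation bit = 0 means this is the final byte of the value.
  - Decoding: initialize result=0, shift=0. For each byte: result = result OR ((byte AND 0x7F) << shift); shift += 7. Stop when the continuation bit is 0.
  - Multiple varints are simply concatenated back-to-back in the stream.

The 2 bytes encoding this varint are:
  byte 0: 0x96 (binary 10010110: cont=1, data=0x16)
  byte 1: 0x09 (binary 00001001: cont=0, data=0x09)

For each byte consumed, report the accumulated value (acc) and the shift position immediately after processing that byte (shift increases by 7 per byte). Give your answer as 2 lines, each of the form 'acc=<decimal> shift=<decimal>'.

byte 0=0x96: payload=0x16=22, contrib = 22<<0 = 22; acc -> 22, shift -> 7
byte 1=0x09: payload=0x09=9, contrib = 9<<7 = 1152; acc -> 1174, shift -> 14

Answer: acc=22 shift=7
acc=1174 shift=14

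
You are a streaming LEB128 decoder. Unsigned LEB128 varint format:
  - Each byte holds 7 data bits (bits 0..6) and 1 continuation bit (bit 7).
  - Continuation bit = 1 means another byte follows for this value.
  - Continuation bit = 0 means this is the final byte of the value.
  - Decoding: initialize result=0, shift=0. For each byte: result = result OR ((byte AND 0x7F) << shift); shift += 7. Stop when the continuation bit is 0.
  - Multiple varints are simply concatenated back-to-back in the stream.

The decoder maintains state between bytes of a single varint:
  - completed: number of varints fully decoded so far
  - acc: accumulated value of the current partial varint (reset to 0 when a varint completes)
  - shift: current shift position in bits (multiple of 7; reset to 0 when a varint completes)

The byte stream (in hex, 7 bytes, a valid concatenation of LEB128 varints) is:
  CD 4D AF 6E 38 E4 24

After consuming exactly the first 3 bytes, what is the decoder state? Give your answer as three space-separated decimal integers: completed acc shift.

byte[0]=0xCD cont=1 payload=0x4D: acc |= 77<<0 -> completed=0 acc=77 shift=7
byte[1]=0x4D cont=0 payload=0x4D: varint #1 complete (value=9933); reset -> completed=1 acc=0 shift=0
byte[2]=0xAF cont=1 payload=0x2F: acc |= 47<<0 -> completed=1 acc=47 shift=7

Answer: 1 47 7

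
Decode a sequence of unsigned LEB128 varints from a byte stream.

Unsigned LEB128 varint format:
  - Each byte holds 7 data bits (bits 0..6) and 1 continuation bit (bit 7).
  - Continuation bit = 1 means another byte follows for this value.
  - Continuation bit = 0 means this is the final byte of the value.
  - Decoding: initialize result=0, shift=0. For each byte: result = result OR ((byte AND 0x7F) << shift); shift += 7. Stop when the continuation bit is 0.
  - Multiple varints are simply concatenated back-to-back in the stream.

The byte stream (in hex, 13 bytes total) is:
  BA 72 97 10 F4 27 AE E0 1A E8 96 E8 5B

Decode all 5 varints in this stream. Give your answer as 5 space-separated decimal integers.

  byte[0]=0xBA cont=1 payload=0x3A=58: acc |= 58<<0 -> acc=58 shift=7
  byte[1]=0x72 cont=0 payload=0x72=114: acc |= 114<<7 -> acc=14650 shift=14 [end]
Varint 1: bytes[0:2] = BA 72 -> value 14650 (2 byte(s))
  byte[2]=0x97 cont=1 payload=0x17=23: acc |= 23<<0 -> acc=23 shift=7
  byte[3]=0x10 cont=0 payload=0x10=16: acc |= 16<<7 -> acc=2071 shift=14 [end]
Varint 2: bytes[2:4] = 97 10 -> value 2071 (2 byte(s))
  byte[4]=0xF4 cont=1 payload=0x74=116: acc |= 116<<0 -> acc=116 shift=7
  byte[5]=0x27 cont=0 payload=0x27=39: acc |= 39<<7 -> acc=5108 shift=14 [end]
Varint 3: bytes[4:6] = F4 27 -> value 5108 (2 byte(s))
  byte[6]=0xAE cont=1 payload=0x2E=46: acc |= 46<<0 -> acc=46 shift=7
  byte[7]=0xE0 cont=1 payload=0x60=96: acc |= 96<<7 -> acc=12334 shift=14
  byte[8]=0x1A cont=0 payload=0x1A=26: acc |= 26<<14 -> acc=438318 shift=21 [end]
Varint 4: bytes[6:9] = AE E0 1A -> value 438318 (3 byte(s))
  byte[9]=0xE8 cont=1 payload=0x68=104: acc |= 104<<0 -> acc=104 shift=7
  byte[10]=0x96 cont=1 payload=0x16=22: acc |= 22<<7 -> acc=2920 shift=14
  byte[11]=0xE8 cont=1 payload=0x68=104: acc |= 104<<14 -> acc=1706856 shift=21
  byte[12]=0x5B cont=0 payload=0x5B=91: acc |= 91<<21 -> acc=192547688 shift=28 [end]
Varint 5: bytes[9:13] = E8 96 E8 5B -> value 192547688 (4 byte(s))

Answer: 14650 2071 5108 438318 192547688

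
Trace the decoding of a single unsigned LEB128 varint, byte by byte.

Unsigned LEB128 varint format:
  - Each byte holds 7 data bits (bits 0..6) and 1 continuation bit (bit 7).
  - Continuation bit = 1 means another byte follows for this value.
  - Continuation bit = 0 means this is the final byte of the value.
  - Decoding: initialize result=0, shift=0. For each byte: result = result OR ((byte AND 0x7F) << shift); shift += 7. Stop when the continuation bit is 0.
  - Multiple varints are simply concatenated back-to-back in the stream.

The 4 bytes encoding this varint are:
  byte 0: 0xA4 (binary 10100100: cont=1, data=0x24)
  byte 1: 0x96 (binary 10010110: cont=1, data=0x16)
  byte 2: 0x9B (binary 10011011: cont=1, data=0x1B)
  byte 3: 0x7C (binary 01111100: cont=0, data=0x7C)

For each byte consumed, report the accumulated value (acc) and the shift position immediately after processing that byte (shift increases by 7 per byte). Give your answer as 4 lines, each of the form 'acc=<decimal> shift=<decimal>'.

Answer: acc=36 shift=7
acc=2852 shift=14
acc=445220 shift=21
acc=260492068 shift=28

Derivation:
byte 0=0xA4: payload=0x24=36, contrib = 36<<0 = 36; acc -> 36, shift -> 7
byte 1=0x96: payload=0x16=22, contrib = 22<<7 = 2816; acc -> 2852, shift -> 14
byte 2=0x9B: payload=0x1B=27, contrib = 27<<14 = 442368; acc -> 445220, shift -> 21
byte 3=0x7C: payload=0x7C=124, contrib = 124<<21 = 260046848; acc -> 260492068, shift -> 28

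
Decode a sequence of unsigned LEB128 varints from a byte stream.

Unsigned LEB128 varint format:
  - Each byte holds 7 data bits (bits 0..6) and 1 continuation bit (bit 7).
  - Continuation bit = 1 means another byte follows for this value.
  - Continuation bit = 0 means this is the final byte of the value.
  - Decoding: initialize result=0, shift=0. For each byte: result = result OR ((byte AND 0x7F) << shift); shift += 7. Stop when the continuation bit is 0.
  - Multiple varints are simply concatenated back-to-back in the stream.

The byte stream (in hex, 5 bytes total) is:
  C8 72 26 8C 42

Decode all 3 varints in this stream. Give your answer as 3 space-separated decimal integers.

  byte[0]=0xC8 cont=1 payload=0x48=72: acc |= 72<<0 -> acc=72 shift=7
  byte[1]=0x72 cont=0 payload=0x72=114: acc |= 114<<7 -> acc=14664 shift=14 [end]
Varint 1: bytes[0:2] = C8 72 -> value 14664 (2 byte(s))
  byte[2]=0x26 cont=0 payload=0x26=38: acc |= 38<<0 -> acc=38 shift=7 [end]
Varint 2: bytes[2:3] = 26 -> value 38 (1 byte(s))
  byte[3]=0x8C cont=1 payload=0x0C=12: acc |= 12<<0 -> acc=12 shift=7
  byte[4]=0x42 cont=0 payload=0x42=66: acc |= 66<<7 -> acc=8460 shift=14 [end]
Varint 3: bytes[3:5] = 8C 42 -> value 8460 (2 byte(s))

Answer: 14664 38 8460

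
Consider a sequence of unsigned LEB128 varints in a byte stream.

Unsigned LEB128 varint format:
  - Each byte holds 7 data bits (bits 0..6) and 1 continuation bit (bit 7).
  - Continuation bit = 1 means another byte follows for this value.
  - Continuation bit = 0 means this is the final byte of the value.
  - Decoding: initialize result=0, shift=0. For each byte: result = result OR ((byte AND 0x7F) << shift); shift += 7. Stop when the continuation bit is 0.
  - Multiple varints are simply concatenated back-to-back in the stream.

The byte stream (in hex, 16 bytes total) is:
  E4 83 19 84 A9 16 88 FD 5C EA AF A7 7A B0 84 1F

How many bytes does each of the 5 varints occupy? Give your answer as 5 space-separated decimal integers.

Answer: 3 3 3 4 3

Derivation:
  byte[0]=0xE4 cont=1 payload=0x64=100: acc |= 100<<0 -> acc=100 shift=7
  byte[1]=0x83 cont=1 payload=0x03=3: acc |= 3<<7 -> acc=484 shift=14
  byte[2]=0x19 cont=0 payload=0x19=25: acc |= 25<<14 -> acc=410084 shift=21 [end]
Varint 1: bytes[0:3] = E4 83 19 -> value 410084 (3 byte(s))
  byte[3]=0x84 cont=1 payload=0x04=4: acc |= 4<<0 -> acc=4 shift=7
  byte[4]=0xA9 cont=1 payload=0x29=41: acc |= 41<<7 -> acc=5252 shift=14
  byte[5]=0x16 cont=0 payload=0x16=22: acc |= 22<<14 -> acc=365700 shift=21 [end]
Varint 2: bytes[3:6] = 84 A9 16 -> value 365700 (3 byte(s))
  byte[6]=0x88 cont=1 payload=0x08=8: acc |= 8<<0 -> acc=8 shift=7
  byte[7]=0xFD cont=1 payload=0x7D=125: acc |= 125<<7 -> acc=16008 shift=14
  byte[8]=0x5C cont=0 payload=0x5C=92: acc |= 92<<14 -> acc=1523336 shift=21 [end]
Varint 3: bytes[6:9] = 88 FD 5C -> value 1523336 (3 byte(s))
  byte[9]=0xEA cont=1 payload=0x6A=106: acc |= 106<<0 -> acc=106 shift=7
  byte[10]=0xAF cont=1 payload=0x2F=47: acc |= 47<<7 -> acc=6122 shift=14
  byte[11]=0xA7 cont=1 payload=0x27=39: acc |= 39<<14 -> acc=645098 shift=21
  byte[12]=0x7A cont=0 payload=0x7A=122: acc |= 122<<21 -> acc=256497642 shift=28 [end]
Varint 4: bytes[9:13] = EA AF A7 7A -> value 256497642 (4 byte(s))
  byte[13]=0xB0 cont=1 payload=0x30=48: acc |= 48<<0 -> acc=48 shift=7
  byte[14]=0x84 cont=1 payload=0x04=4: acc |= 4<<7 -> acc=560 shift=14
  byte[15]=0x1F cont=0 payload=0x1F=31: acc |= 31<<14 -> acc=508464 shift=21 [end]
Varint 5: bytes[13:16] = B0 84 1F -> value 508464 (3 byte(s))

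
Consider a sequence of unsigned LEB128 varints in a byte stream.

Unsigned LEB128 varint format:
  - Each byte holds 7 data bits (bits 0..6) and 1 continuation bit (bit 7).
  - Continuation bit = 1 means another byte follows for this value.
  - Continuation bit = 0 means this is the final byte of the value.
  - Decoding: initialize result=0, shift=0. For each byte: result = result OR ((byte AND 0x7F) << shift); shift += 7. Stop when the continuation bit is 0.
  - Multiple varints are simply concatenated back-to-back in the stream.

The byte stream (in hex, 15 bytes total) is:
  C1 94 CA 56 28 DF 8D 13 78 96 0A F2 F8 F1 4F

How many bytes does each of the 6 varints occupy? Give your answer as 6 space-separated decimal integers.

Answer: 4 1 3 1 2 4

Derivation:
  byte[0]=0xC1 cont=1 payload=0x41=65: acc |= 65<<0 -> acc=65 shift=7
  byte[1]=0x94 cont=1 payload=0x14=20: acc |= 20<<7 -> acc=2625 shift=14
  byte[2]=0xCA cont=1 payload=0x4A=74: acc |= 74<<14 -> acc=1215041 shift=21
  byte[3]=0x56 cont=0 payload=0x56=86: acc |= 86<<21 -> acc=181570113 shift=28 [end]
Varint 1: bytes[0:4] = C1 94 CA 56 -> value 181570113 (4 byte(s))
  byte[4]=0x28 cont=0 payload=0x28=40: acc |= 40<<0 -> acc=40 shift=7 [end]
Varint 2: bytes[4:5] = 28 -> value 40 (1 byte(s))
  byte[5]=0xDF cont=1 payload=0x5F=95: acc |= 95<<0 -> acc=95 shift=7
  byte[6]=0x8D cont=1 payload=0x0D=13: acc |= 13<<7 -> acc=1759 shift=14
  byte[7]=0x13 cont=0 payload=0x13=19: acc |= 19<<14 -> acc=313055 shift=21 [end]
Varint 3: bytes[5:8] = DF 8D 13 -> value 313055 (3 byte(s))
  byte[8]=0x78 cont=0 payload=0x78=120: acc |= 120<<0 -> acc=120 shift=7 [end]
Varint 4: bytes[8:9] = 78 -> value 120 (1 byte(s))
  byte[9]=0x96 cont=1 payload=0x16=22: acc |= 22<<0 -> acc=22 shift=7
  byte[10]=0x0A cont=0 payload=0x0A=10: acc |= 10<<7 -> acc=1302 shift=14 [end]
Varint 5: bytes[9:11] = 96 0A -> value 1302 (2 byte(s))
  byte[11]=0xF2 cont=1 payload=0x72=114: acc |= 114<<0 -> acc=114 shift=7
  byte[12]=0xF8 cont=1 payload=0x78=120: acc |= 120<<7 -> acc=15474 shift=14
  byte[13]=0xF1 cont=1 payload=0x71=113: acc |= 113<<14 -> acc=1866866 shift=21
  byte[14]=0x4F cont=0 payload=0x4F=79: acc |= 79<<21 -> acc=167541874 shift=28 [end]
Varint 6: bytes[11:15] = F2 F8 F1 4F -> value 167541874 (4 byte(s))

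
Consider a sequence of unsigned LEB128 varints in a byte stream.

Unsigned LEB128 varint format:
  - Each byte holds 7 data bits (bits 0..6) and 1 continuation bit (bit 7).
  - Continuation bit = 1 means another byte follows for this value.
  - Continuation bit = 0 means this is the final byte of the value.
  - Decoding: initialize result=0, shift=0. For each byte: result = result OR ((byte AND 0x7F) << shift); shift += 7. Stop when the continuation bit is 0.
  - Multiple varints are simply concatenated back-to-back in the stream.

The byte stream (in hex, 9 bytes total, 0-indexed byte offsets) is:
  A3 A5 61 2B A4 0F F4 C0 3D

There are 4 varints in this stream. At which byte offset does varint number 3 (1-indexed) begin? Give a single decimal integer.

Answer: 4

Derivation:
  byte[0]=0xA3 cont=1 payload=0x23=35: acc |= 35<<0 -> acc=35 shift=7
  byte[1]=0xA5 cont=1 payload=0x25=37: acc |= 37<<7 -> acc=4771 shift=14
  byte[2]=0x61 cont=0 payload=0x61=97: acc |= 97<<14 -> acc=1594019 shift=21 [end]
Varint 1: bytes[0:3] = A3 A5 61 -> value 1594019 (3 byte(s))
  byte[3]=0x2B cont=0 payload=0x2B=43: acc |= 43<<0 -> acc=43 shift=7 [end]
Varint 2: bytes[3:4] = 2B -> value 43 (1 byte(s))
  byte[4]=0xA4 cont=1 payload=0x24=36: acc |= 36<<0 -> acc=36 shift=7
  byte[5]=0x0F cont=0 payload=0x0F=15: acc |= 15<<7 -> acc=1956 shift=14 [end]
Varint 3: bytes[4:6] = A4 0F -> value 1956 (2 byte(s))
  byte[6]=0xF4 cont=1 payload=0x74=116: acc |= 116<<0 -> acc=116 shift=7
  byte[7]=0xC0 cont=1 payload=0x40=64: acc |= 64<<7 -> acc=8308 shift=14
  byte[8]=0x3D cont=0 payload=0x3D=61: acc |= 61<<14 -> acc=1007732 shift=21 [end]
Varint 4: bytes[6:9] = F4 C0 3D -> value 1007732 (3 byte(s))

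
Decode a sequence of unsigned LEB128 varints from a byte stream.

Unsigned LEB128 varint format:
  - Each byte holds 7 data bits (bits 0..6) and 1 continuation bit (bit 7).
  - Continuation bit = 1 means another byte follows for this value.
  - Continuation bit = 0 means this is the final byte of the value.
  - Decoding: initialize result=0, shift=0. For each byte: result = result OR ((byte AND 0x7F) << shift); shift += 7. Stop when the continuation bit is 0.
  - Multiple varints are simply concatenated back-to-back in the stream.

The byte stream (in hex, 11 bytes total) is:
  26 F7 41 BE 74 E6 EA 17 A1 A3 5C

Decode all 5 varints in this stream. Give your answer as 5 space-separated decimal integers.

Answer: 38 8439 14910 390502 1511841

Derivation:
  byte[0]=0x26 cont=0 payload=0x26=38: acc |= 38<<0 -> acc=38 shift=7 [end]
Varint 1: bytes[0:1] = 26 -> value 38 (1 byte(s))
  byte[1]=0xF7 cont=1 payload=0x77=119: acc |= 119<<0 -> acc=119 shift=7
  byte[2]=0x41 cont=0 payload=0x41=65: acc |= 65<<7 -> acc=8439 shift=14 [end]
Varint 2: bytes[1:3] = F7 41 -> value 8439 (2 byte(s))
  byte[3]=0xBE cont=1 payload=0x3E=62: acc |= 62<<0 -> acc=62 shift=7
  byte[4]=0x74 cont=0 payload=0x74=116: acc |= 116<<7 -> acc=14910 shift=14 [end]
Varint 3: bytes[3:5] = BE 74 -> value 14910 (2 byte(s))
  byte[5]=0xE6 cont=1 payload=0x66=102: acc |= 102<<0 -> acc=102 shift=7
  byte[6]=0xEA cont=1 payload=0x6A=106: acc |= 106<<7 -> acc=13670 shift=14
  byte[7]=0x17 cont=0 payload=0x17=23: acc |= 23<<14 -> acc=390502 shift=21 [end]
Varint 4: bytes[5:8] = E6 EA 17 -> value 390502 (3 byte(s))
  byte[8]=0xA1 cont=1 payload=0x21=33: acc |= 33<<0 -> acc=33 shift=7
  byte[9]=0xA3 cont=1 payload=0x23=35: acc |= 35<<7 -> acc=4513 shift=14
  byte[10]=0x5C cont=0 payload=0x5C=92: acc |= 92<<14 -> acc=1511841 shift=21 [end]
Varint 5: bytes[8:11] = A1 A3 5C -> value 1511841 (3 byte(s))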